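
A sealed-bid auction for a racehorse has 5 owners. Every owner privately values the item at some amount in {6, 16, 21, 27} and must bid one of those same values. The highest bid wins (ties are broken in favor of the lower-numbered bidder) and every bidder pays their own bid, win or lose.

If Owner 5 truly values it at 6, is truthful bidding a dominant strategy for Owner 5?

Yes

Check each profile of the others' bids and compare truth against every alternative bid.
Others bid (6, 6, 6, 21): truth gives -6, best alternative gives -16.
Others bid (6, 6, 6, 27): truth gives -6, best alternative gives -16.
Others bid (6, 6, 16, 21): truth gives -6, best alternative gives -16.
Others bid (6, 6, 16, 27): truth gives -6, best alternative gives -16.
Others bid (6, 6, 21, 6): truth gives -6, best alternative gives -16.
Others bid (6, 6, 21, 16): truth gives -6, best alternative gives -16.
(Remaining 250 profiles checked similarly; truth is weakly best in each.)
In every case the truthful bid is at least as good as any alternative, so it is a dominant strategy.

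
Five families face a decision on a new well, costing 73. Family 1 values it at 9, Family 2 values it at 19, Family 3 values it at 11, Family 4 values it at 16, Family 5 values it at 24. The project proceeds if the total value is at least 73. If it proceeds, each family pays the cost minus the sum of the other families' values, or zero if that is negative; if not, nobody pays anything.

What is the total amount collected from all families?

49

Total value 79 ≥ cost 73, so it is built.
Family 1: others sum to 70; max(0, 73 - 70) = 3.
Family 2: others sum to 60; max(0, 73 - 60) = 13.
Family 3: others sum to 68; max(0, 73 - 68) = 5.
Family 4: others sum to 63; max(0, 73 - 63) = 10.
Family 5: others sum to 55; max(0, 73 - 55) = 18.
Total collected = 3 + 13 + 5 + 10 + 18 = 49.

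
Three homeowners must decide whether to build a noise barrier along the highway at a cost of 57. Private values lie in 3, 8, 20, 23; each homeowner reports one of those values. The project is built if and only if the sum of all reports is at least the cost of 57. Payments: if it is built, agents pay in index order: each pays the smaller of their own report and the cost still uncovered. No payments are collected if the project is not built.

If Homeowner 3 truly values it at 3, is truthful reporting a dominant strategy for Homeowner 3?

Check each profile of the others' reports and compare truth against every alternative report.
Others report (3, 3): truth gives 0, best alternative gives 0.
Others report (3, 8): truth gives 0, best alternative gives 0.
Others report (3, 20): truth gives 0, best alternative gives 0.
Others report (3, 23): truth gives 0, best alternative gives 0.
Others report (8, 3): truth gives 0, best alternative gives 0.
Others report (8, 8): truth gives 0, best alternative gives 0.
(Remaining 10 profiles checked similarly; truth is weakly best in each.)
In every case the truthful report is at least as good as any alternative, so it is a dominant strategy.

Yes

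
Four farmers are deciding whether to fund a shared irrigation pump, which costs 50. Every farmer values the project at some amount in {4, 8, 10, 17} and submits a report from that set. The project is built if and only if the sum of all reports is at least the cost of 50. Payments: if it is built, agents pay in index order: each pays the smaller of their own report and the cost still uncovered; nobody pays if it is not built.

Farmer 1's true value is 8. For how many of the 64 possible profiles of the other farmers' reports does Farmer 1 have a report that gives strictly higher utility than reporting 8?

1

Others report (17, 17, 17): truth gives 0; report 4 gives 4 > 0. Violating.
Others report (4, 4, 4): truth gives 0; no alternative beats it.
Others report (4, 4, 8): truth gives 0; no alternative beats it.
(Checking all 64 profiles: 1 has a profitable deviation, 63 do not.)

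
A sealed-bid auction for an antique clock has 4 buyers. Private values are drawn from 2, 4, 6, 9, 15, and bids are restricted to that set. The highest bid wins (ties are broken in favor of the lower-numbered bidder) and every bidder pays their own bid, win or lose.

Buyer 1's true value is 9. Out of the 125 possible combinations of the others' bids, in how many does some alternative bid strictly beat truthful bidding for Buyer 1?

Others bid (2, 2, 2): truth gives 0; bid 2 gives 7 > 0. Violating.
Others bid (2, 2, 4): truth gives 0; bid 4 gives 5 > 0. Violating.
Others bid (2, 2, 6): truth gives 0; bid 6 gives 3 > 0. Violating.
Others bid (2, 2, 15): truth gives -9; bid 2 gives -2 > -9. Violating.
Others bid (2, 2, 9): truth gives 0; no alternative beats it.
Others bid (2, 4, 9): truth gives 0; no alternative beats it.
(Checking all 125 profiles: 88 have a profitable deviation, 37 do not.)

88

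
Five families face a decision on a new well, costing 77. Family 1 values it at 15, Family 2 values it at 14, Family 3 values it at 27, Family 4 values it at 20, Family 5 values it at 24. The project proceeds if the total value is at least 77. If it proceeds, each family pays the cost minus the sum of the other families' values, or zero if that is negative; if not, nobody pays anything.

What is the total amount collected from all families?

5

Total value 100 ≥ cost 77, so it is built.
Family 1: others sum to 85; max(0, 77 - 85) = 0.
Family 2: others sum to 86; max(0, 77 - 86) = 0.
Family 3: others sum to 73; max(0, 77 - 73) = 4.
Family 4: others sum to 80; max(0, 77 - 80) = 0.
Family 5: others sum to 76; max(0, 77 - 76) = 1.
Total collected = 0 + 0 + 4 + 0 + 1 = 5.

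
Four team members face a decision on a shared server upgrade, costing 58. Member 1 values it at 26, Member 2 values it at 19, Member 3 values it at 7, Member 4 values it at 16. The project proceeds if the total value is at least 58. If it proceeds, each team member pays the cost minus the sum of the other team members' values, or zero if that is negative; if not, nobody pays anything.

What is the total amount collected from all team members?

31

Total value 68 ≥ cost 58, so it is built.
Member 1: others sum to 42; max(0, 58 - 42) = 16.
Member 2: others sum to 49; max(0, 58 - 49) = 9.
Member 3: others sum to 61; max(0, 58 - 61) = 0.
Member 4: others sum to 52; max(0, 58 - 52) = 6.
Total collected = 16 + 9 + 0 + 6 = 31.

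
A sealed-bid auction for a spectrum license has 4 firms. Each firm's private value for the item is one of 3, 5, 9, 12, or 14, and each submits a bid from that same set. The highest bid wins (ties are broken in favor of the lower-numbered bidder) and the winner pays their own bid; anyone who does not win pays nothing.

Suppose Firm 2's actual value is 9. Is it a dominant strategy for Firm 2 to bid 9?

Consider the case where Firm 1 bids 3, Firm 3 bids 3 and Firm 4 bids 3.
Truthful bid 9: wins, pays 9, utility 9 - 9 = 0.
Bid 5 instead: wins, pays 5, utility 9 - 5 = 4.
Since 4 > 0, bidding 5 is strictly better here, so truthful bidding is not dominant.

No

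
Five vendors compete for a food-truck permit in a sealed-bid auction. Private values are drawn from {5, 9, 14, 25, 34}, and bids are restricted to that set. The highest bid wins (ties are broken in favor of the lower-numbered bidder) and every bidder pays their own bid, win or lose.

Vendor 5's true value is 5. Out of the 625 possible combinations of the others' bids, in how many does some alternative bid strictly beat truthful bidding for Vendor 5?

Others bid (5, 5, 5, 5): truth gives -5; bid 9 gives -4 > -5. Violating.
Others bid (5, 5, 5, 9): truth gives -5; no alternative beats it.
Others bid (5, 5, 5, 14): truth gives -5; no alternative beats it.
(Checking all 625 profiles: 1 has a profitable deviation, 624 do not.)

1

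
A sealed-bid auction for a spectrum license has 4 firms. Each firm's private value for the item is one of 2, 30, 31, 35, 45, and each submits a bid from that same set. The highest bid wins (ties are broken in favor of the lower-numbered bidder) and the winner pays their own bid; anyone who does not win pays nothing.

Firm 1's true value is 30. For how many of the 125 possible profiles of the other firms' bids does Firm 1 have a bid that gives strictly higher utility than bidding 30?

Others bid (2, 2, 2): truth gives 0; bid 2 gives 28 > 0. Violating.
Others bid (2, 2, 30): truth gives 0; no alternative beats it.
Others bid (2, 2, 31): truth gives 0; no alternative beats it.
(Checking all 125 profiles: 1 has a profitable deviation, 124 do not.)

1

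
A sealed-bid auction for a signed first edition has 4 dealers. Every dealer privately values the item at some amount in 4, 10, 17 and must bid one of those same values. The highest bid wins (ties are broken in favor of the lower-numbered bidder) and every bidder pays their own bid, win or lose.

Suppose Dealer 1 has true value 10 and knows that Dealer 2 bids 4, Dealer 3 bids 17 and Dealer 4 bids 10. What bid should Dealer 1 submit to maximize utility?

4

Bid 4: loses but pays 4, utility -4.
Bid 10: loses but pays 10, utility -10.
Bid 17: wins, pays 17, utility 10 - 17 = -7.
The best choice is 4 with utility -4.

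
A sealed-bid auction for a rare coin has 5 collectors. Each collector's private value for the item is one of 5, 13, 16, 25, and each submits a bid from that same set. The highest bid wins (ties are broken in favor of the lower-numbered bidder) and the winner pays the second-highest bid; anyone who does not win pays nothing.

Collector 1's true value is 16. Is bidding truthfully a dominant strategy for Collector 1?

Check each profile of the others' bids and compare truth against every alternative bid.
Others bid (5, 5, 5, 5): truth gives 11, best alternative gives 11.
Others bid (5, 5, 5, 13): truth gives 3, best alternative gives 3.
Others bid (5, 5, 13, 5): truth gives 3, best alternative gives 3.
Others bid (5, 5, 13, 13): truth gives 3, best alternative gives 3.
Others bid (5, 13, 5, 5): truth gives 3, best alternative gives 3.
Others bid (5, 13, 5, 13): truth gives 3, best alternative gives 3.
(Remaining 250 profiles checked similarly; truth is weakly best in each.)
In every case the truthful bid is at least as good as any alternative, so it is a dominant strategy.

Yes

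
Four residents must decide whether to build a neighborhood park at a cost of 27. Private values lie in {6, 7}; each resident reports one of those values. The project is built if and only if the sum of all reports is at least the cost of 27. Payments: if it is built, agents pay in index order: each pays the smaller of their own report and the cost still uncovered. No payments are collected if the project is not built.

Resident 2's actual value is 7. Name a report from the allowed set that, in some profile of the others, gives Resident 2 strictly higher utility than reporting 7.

Suppose Resident 1 reports 7, Resident 3 reports 7 and Resident 4 reports 7.
Report 7: project built, pays 7, utility 7 - 7 = 0.
Report 6: project built, pays 6, utility 7 - 6 = 1.
So reporting 6 beats truth here (1 > 0).

6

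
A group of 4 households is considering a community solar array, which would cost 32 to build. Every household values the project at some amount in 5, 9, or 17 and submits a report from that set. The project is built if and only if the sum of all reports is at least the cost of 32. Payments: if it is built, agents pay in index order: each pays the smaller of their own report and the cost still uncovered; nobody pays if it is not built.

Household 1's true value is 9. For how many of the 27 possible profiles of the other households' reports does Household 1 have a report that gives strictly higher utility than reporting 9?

20

Others report (5, 5, 17): truth gives 0; report 5 gives 4 > 0. Violating.
Others report (5, 9, 17): truth gives 0; report 5 gives 4 > 0. Violating.
Others report (5, 17, 5): truth gives 0; report 5 gives 4 > 0. Violating.
Others report (5, 17, 9): truth gives 0; report 5 gives 4 > 0. Violating.
Others report (5, 5, 5): truth gives 0; no alternative beats it.
Others report (5, 5, 9): truth gives 0; no alternative beats it.
(Checking all 27 profiles: 20 have a profitable deviation, 7 do not.)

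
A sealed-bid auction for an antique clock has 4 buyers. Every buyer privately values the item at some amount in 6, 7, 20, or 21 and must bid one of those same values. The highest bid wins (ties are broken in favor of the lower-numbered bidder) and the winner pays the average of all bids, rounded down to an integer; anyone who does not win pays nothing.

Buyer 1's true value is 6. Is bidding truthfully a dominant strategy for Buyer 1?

Check each profile of the others' bids and compare truth against every alternative bid.
Others bid (7, 7, 7): truth gives 0, best alternative gives -1.
Others bid (6, 6, 6): truth gives 0, best alternative gives 0.
Others bid (6, 6, 7): truth gives 0, best alternative gives 0.
Others bid (6, 6, 20): truth gives 0, best alternative gives 0.
Others bid (6, 6, 21): truth gives 0, best alternative gives 0.
Others bid (6, 7, 6): truth gives 0, best alternative gives 0.
(Remaining 58 profiles checked similarly; truth is weakly best in each.)
In every case the truthful bid is at least as good as any alternative, so it is a dominant strategy.

Yes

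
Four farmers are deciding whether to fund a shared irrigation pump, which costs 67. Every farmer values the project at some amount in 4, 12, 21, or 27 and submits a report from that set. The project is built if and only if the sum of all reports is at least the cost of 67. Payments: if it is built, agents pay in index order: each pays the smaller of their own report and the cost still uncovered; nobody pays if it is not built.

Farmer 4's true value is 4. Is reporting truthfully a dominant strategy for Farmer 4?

Yes

Check each profile of the others' reports and compare truth against every alternative report.
Others report (4, 27, 27): truth gives 0, best alternative gives -5.
Others report (27, 4, 27): truth gives 0, best alternative gives -5.
Others report (27, 27, 4): truth gives 0, best alternative gives -5.
Others report (12, 21, 27): truth gives 0, best alternative gives -3.
Others report (12, 27, 21): truth gives 0, best alternative gives -3.
Others report (21, 12, 27): truth gives 0, best alternative gives -3.
(Remaining 58 profiles checked similarly; truth is weakly best in each.)
In every case the truthful report is at least as good as any alternative, so it is a dominant strategy.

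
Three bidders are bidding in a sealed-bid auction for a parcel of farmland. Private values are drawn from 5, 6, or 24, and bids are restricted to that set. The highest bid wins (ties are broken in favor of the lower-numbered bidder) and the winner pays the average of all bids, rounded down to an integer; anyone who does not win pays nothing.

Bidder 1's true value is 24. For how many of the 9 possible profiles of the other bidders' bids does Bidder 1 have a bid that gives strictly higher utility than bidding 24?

Others bid (5, 5): truth gives 13; bid 5 gives 19 > 13. Violating.
Others bid (5, 6): truth gives 13; bid 6 gives 19 > 13. Violating.
Others bid (6, 5): truth gives 13; bid 6 gives 19 > 13. Violating.
Others bid (6, 6): truth gives 12; bid 6 gives 18 > 12. Violating.
Others bid (5, 24): truth gives 7; no alternative beats it.
Others bid (6, 24): truth gives 6; no alternative beats it.
(Checking all 9 profiles: 4 have a profitable deviation, 5 do not.)

4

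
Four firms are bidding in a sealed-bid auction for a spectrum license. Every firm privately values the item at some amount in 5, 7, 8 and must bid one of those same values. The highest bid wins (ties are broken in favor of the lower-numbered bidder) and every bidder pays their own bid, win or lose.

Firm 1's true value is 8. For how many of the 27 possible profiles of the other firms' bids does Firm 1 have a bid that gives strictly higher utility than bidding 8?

8

Others bid (5, 5, 5): truth gives 0; bid 5 gives 3 > 0. Violating.
Others bid (5, 5, 7): truth gives 0; bid 7 gives 1 > 0. Violating.
Others bid (5, 7, 5): truth gives 0; bid 7 gives 1 > 0. Violating.
Others bid (5, 7, 7): truth gives 0; bid 7 gives 1 > 0. Violating.
Others bid (5, 5, 8): truth gives 0; no alternative beats it.
Others bid (5, 7, 8): truth gives 0; no alternative beats it.
(Checking all 27 profiles: 8 have a profitable deviation, 19 do not.)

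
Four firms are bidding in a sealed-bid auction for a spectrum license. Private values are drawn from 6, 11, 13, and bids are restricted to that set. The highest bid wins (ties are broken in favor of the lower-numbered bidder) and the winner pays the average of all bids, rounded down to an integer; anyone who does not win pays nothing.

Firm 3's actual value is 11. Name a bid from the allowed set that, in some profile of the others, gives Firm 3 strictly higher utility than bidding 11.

Suppose Firm 1 bids 6, Firm 2 bids 6 and Firm 4 bids 13.
Bid 11: loses, pays 0, utility 0.
Bid 13: wins, pays 9, utility 11 - 9 = 2.
So bidding 13 beats truth here (2 > 0).

13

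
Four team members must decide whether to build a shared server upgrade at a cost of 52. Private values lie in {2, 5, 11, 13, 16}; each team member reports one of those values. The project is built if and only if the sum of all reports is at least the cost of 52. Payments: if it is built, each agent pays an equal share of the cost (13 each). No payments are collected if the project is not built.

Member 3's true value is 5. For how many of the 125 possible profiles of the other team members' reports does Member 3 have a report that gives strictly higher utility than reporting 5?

1

Others report (16, 16, 16): truth gives -8; report 2 gives 0 > -8. Violating.
Others report (2, 2, 2): truth gives 0; no alternative beats it.
Others report (2, 2, 5): truth gives 0; no alternative beats it.
(Checking all 125 profiles: 1 has a profitable deviation, 124 do not.)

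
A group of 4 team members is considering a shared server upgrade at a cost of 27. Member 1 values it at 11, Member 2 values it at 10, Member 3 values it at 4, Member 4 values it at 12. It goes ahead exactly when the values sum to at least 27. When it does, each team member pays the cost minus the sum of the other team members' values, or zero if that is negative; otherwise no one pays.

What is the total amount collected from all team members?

3

Total value 37 ≥ cost 27, so it is built.
Member 1: others sum to 26; max(0, 27 - 26) = 1.
Member 2: others sum to 27; max(0, 27 - 27) = 0.
Member 3: others sum to 33; max(0, 27 - 33) = 0.
Member 4: others sum to 25; max(0, 27 - 25) = 2.
Total collected = 1 + 0 + 0 + 2 = 3.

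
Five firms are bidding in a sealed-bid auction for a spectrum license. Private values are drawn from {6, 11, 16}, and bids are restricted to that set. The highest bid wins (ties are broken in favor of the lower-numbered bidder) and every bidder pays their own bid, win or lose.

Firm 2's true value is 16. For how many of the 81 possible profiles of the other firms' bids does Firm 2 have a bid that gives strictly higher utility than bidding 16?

Others bid (6, 6, 6, 6): truth gives 0; bid 11 gives 5 > 0. Violating.
Others bid (6, 6, 6, 11): truth gives 0; bid 11 gives 5 > 0. Violating.
Others bid (6, 6, 11, 6): truth gives 0; bid 11 gives 5 > 0. Violating.
Others bid (6, 6, 11, 11): truth gives 0; bid 11 gives 5 > 0. Violating.
Others bid (6, 6, 6, 16): truth gives 0; no alternative beats it.
Others bid (6, 6, 11, 16): truth gives 0; no alternative beats it.
(Checking all 81 profiles: 35 have a profitable deviation, 46 do not.)

35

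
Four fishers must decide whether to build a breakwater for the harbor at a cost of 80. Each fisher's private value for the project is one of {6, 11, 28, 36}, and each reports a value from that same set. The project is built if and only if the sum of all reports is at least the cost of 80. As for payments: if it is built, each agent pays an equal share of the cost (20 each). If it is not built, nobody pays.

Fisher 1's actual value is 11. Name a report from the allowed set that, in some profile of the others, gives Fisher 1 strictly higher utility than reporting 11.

6

Suppose Fisher 2 reports 6, Fisher 3 reports 28 and Fisher 4 reports 36.
Report 11: project built, pays 20, utility 11 - 20 = -9.
Report 6: project not built, utility 0.
So reporting 6 beats truth here (0 > -9).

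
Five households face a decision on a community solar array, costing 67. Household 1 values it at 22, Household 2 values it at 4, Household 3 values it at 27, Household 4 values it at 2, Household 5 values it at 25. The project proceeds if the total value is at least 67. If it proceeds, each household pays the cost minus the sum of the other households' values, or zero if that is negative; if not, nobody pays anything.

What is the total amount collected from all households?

35

Total value 80 ≥ cost 67, so it is built.
Household 1: others sum to 58; max(0, 67 - 58) = 9.
Household 2: others sum to 76; max(0, 67 - 76) = 0.
Household 3: others sum to 53; max(0, 67 - 53) = 14.
Household 4: others sum to 78; max(0, 67 - 78) = 0.
Household 5: others sum to 55; max(0, 67 - 55) = 12.
Total collected = 9 + 0 + 14 + 0 + 12 = 35.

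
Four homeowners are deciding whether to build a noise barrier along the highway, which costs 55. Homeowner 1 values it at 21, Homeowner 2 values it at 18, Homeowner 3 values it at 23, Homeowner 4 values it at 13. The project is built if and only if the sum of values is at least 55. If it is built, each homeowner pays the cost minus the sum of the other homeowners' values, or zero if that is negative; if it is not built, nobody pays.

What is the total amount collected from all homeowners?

Total value 75 ≥ cost 55, so it is built.
Homeowner 1: others sum to 54; max(0, 55 - 54) = 1.
Homeowner 2: others sum to 57; max(0, 55 - 57) = 0.
Homeowner 3: others sum to 52; max(0, 55 - 52) = 3.
Homeowner 4: others sum to 62; max(0, 55 - 62) = 0.
Total collected = 1 + 0 + 3 + 0 = 4.

4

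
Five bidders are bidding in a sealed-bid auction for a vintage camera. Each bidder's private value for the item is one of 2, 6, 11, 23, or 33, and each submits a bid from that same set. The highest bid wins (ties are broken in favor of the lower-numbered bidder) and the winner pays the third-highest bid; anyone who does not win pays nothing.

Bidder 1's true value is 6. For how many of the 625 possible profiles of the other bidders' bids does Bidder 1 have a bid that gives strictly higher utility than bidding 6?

Others bid (2, 2, 2, 11): truth gives 0; bid 11 gives 4 > 0. Violating.
Others bid (2, 2, 2, 23): truth gives 0; bid 23 gives 4 > 0. Violating.
Others bid (2, 2, 2, 33): truth gives 0; bid 33 gives 4 > 0. Violating.
Others bid (2, 2, 11, 2): truth gives 0; bid 11 gives 4 > 0. Violating.
Others bid (2, 2, 2, 2): truth gives 4; no alternative beats it.
Others bid (2, 2, 2, 6): truth gives 4; no alternative beats it.
(Checking all 625 profiles: 12 have a profitable deviation, 613 do not.)

12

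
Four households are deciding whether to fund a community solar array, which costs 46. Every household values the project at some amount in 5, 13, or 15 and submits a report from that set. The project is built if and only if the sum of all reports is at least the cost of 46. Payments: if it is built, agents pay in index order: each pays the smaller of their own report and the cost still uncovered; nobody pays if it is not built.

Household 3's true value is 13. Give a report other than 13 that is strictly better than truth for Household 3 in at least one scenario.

Suppose Household 1 reports 13, Household 2 reports 13 and Household 4 reports 15.
Report 13: project built, pays 13, utility 13 - 13 = 0.
Report 5: project built, pays 5, utility 13 - 5 = 8.
So reporting 5 beats truth here (8 > 0).

5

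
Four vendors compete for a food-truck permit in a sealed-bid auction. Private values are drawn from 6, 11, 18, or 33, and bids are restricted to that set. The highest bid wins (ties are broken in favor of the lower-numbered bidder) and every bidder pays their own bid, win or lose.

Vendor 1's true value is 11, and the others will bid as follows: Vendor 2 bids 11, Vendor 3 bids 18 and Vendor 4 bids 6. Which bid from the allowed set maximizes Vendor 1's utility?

Bid 6: loses but pays 6, utility -6.
Bid 11: loses but pays 11, utility -11.
Bid 18: wins, pays 18, utility 11 - 18 = -7.
Bid 33: wins, pays 33, utility 11 - 33 = -22.
The best choice is 6 with utility -6.

6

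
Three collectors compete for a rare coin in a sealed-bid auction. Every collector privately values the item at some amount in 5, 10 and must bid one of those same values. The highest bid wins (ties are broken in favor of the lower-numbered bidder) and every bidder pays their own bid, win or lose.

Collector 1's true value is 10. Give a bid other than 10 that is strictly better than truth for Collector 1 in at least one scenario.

Suppose Collector 2 bids 5 and Collector 3 bids 5.
Bid 10: wins, pays 10, utility 10 - 10 = 0.
Bid 5: wins, pays 5, utility 10 - 5 = 5.
So bidding 5 beats truth here (5 > 0).

5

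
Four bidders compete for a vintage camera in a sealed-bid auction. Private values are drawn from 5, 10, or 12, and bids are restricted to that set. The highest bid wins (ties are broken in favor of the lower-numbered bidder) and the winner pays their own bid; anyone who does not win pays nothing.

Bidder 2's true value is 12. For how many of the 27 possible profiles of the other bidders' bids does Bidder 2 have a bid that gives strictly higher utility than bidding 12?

Others bid (5, 5, 5): truth gives 0; bid 10 gives 2 > 0. Violating.
Others bid (5, 5, 10): truth gives 0; bid 10 gives 2 > 0. Violating.
Others bid (5, 10, 5): truth gives 0; bid 10 gives 2 > 0. Violating.
Others bid (5, 10, 10): truth gives 0; bid 10 gives 2 > 0. Violating.
Others bid (5, 5, 12): truth gives 0; no alternative beats it.
Others bid (5, 10, 12): truth gives 0; no alternative beats it.
(Checking all 27 profiles: 4 have a profitable deviation, 23 do not.)

4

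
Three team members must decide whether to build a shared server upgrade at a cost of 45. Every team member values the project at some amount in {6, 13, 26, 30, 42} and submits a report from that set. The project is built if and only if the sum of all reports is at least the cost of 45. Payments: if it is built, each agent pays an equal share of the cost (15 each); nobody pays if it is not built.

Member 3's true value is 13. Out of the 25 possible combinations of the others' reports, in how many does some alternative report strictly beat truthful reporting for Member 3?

4

Others report (6, 26): truth gives -2; report 6 gives 0 > -2. Violating.
Others report (6, 30): truth gives -2; report 6 gives 0 > -2. Violating.
Others report (26, 6): truth gives -2; report 6 gives 0 > -2. Violating.
Others report (30, 6): truth gives -2; report 6 gives 0 > -2. Violating.
Others report (6, 6): truth gives 0; no alternative beats it.
Others report (6, 13): truth gives 0; no alternative beats it.
(Checking all 25 profiles: 4 have a profitable deviation, 21 do not.)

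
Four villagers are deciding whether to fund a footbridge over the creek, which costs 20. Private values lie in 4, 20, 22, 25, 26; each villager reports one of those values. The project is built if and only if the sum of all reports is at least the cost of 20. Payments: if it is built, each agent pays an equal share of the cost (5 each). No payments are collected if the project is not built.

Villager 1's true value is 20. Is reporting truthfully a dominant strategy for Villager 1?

Yes

Check each profile of the others' reports and compare truth against every alternative report.
Others report (4, 4, 4): truth gives 15, best alternative gives 15.
Others report (4, 4, 20): truth gives 15, best alternative gives 15.
Others report (4, 4, 22): truth gives 15, best alternative gives 15.
Others report (4, 4, 25): truth gives 15, best alternative gives 15.
Others report (4, 4, 26): truth gives 15, best alternative gives 15.
Others report (4, 20, 4): truth gives 15, best alternative gives 15.
(Remaining 119 profiles checked similarly; truth is weakly best in each.)
In every case the truthful report is at least as good as any alternative, so it is a dominant strategy.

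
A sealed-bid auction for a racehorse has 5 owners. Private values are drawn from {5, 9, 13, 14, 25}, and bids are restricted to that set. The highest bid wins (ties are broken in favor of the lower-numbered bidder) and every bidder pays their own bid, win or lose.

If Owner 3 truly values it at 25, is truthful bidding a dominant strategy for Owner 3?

No

Consider the case where Owner 1 bids 5, Owner 2 bids 5, Owner 4 bids 5 and Owner 5 bids 5.
Truthful bid 25: wins, pays 25, utility 25 - 25 = 0.
Bid 9 instead: wins, pays 9, utility 25 - 9 = 16.
Since 16 > 0, bidding 9 is strictly better here, so truthful bidding is not dominant.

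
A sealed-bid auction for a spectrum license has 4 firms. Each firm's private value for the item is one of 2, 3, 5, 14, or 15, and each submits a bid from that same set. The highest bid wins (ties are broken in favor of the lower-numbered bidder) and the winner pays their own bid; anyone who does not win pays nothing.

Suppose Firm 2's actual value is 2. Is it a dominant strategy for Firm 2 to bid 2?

Check each profile of the others' bids and compare truth against every alternative bid.
Others bid (2, 2, 2): truth gives 0, best alternative gives -1.
Others bid (2, 2, 3): truth gives 0, best alternative gives -1.
Others bid (2, 3, 2): truth gives 0, best alternative gives -1.
Others bid (2, 3, 3): truth gives 0, best alternative gives -1.
Others bid (2, 2, 5): truth gives 0, best alternative gives 0.
Others bid (2, 2, 14): truth gives 0, best alternative gives 0.
(Remaining 119 profiles checked similarly; truth is weakly best in each.)
In every case the truthful bid is at least as good as any alternative, so it is a dominant strategy.

Yes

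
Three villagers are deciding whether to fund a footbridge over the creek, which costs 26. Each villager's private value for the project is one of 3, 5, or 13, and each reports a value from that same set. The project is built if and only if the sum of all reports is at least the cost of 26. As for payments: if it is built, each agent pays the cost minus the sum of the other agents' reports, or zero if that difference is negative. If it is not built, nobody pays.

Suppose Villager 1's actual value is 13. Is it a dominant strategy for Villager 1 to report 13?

Yes

Check each profile of the others' reports and compare truth against every alternative report.
Others report (5, 13): truth gives 5, best alternative gives 0.
Others report (13, 5): truth gives 5, best alternative gives 0.
Others report (3, 13): truth gives 3, best alternative gives 0.
Others report (13, 3): truth gives 3, best alternative gives 0.
Others report (13, 13): truth gives 13, best alternative gives 13.
Others report (3, 3): truth gives 0, best alternative gives 0.
(Remaining 3 profiles checked similarly; truth is weakly best in each.)
In every case the truthful report is at least as good as any alternative, so it is a dominant strategy.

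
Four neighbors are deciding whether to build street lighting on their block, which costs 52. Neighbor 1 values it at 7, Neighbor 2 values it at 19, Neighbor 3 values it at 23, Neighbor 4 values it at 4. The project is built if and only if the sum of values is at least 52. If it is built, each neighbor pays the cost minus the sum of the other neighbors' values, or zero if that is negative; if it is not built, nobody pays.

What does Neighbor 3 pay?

Total value 53 ≥ cost 52, so the project is built.
The other neighbors' values sum to 30.
Cost minus that sum is 52 - 30 = 22.

22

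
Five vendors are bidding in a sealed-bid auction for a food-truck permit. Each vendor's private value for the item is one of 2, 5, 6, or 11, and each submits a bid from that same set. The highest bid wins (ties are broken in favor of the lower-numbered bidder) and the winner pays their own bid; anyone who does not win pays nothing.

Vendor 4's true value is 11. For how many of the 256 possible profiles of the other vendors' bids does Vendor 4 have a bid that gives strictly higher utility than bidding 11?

Others bid (2, 2, 2, 2): truth gives 0; bid 5 gives 6 > 0. Violating.
Others bid (2, 2, 2, 5): truth gives 0; bid 5 gives 6 > 0. Violating.
Others bid (2, 2, 2, 6): truth gives 0; bid 6 gives 5 > 0. Violating.
Others bid (2, 2, 5, 2): truth gives 0; bid 6 gives 5 > 0. Violating.
Others bid (2, 2, 2, 11): truth gives 0; no alternative beats it.
Others bid (2, 2, 5, 11): truth gives 0; no alternative beats it.
(Checking all 256 profiles: 24 have a profitable deviation, 232 do not.)

24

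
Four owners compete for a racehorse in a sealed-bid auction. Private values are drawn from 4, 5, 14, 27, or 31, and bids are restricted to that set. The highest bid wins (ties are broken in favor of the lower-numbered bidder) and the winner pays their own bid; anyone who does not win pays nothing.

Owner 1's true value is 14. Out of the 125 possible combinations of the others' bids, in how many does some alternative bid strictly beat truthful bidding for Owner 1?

8

Others bid (4, 4, 4): truth gives 0; bid 4 gives 10 > 0. Violating.
Others bid (4, 4, 5): truth gives 0; bid 5 gives 9 > 0. Violating.
Others bid (4, 5, 4): truth gives 0; bid 5 gives 9 > 0. Violating.
Others bid (4, 5, 5): truth gives 0; bid 5 gives 9 > 0. Violating.
Others bid (4, 4, 14): truth gives 0; no alternative beats it.
Others bid (4, 4, 27): truth gives 0; no alternative beats it.
(Checking all 125 profiles: 8 have a profitable deviation, 117 do not.)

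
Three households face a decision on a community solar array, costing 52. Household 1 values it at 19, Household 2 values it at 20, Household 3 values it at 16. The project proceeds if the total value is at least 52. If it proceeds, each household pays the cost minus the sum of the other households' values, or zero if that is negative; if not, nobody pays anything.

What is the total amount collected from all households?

Total value 55 ≥ cost 52, so it is built.
Household 1: others sum to 36; max(0, 52 - 36) = 16.
Household 2: others sum to 35; max(0, 52 - 35) = 17.
Household 3: others sum to 39; max(0, 52 - 39) = 13.
Total collected = 16 + 17 + 13 = 46.

46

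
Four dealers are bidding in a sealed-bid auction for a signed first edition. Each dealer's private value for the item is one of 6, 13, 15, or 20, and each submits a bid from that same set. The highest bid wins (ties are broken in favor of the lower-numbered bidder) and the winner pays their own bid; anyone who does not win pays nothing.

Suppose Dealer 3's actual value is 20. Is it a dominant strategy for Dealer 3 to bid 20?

No

Consider the case where Dealer 1 bids 6, Dealer 2 bids 6 and Dealer 4 bids 6.
Truthful bid 20: wins, pays 20, utility 20 - 20 = 0.
Bid 13 instead: wins, pays 13, utility 20 - 13 = 7.
Since 7 > 0, bidding 13 is strictly better here, so truthful bidding is not dominant.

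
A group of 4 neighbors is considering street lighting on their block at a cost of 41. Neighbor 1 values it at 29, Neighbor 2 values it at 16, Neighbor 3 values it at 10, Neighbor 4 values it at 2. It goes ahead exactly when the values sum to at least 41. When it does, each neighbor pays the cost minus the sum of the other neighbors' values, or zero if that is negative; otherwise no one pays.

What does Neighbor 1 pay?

13

Total value 57 ≥ cost 41, so the project is built.
The other neighbors' values sum to 28.
Cost minus that sum is 41 - 28 = 13.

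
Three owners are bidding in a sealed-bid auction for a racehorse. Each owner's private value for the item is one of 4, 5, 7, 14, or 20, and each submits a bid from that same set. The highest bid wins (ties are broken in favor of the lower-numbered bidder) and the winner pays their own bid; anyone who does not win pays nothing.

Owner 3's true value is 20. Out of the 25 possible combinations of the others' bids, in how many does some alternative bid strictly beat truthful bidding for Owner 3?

Others bid (4, 4): truth gives 0; bid 5 gives 15 > 0. Violating.
Others bid (4, 5): truth gives 0; bid 7 gives 13 > 0. Violating.
Others bid (4, 7): truth gives 0; bid 14 gives 6 > 0. Violating.
Others bid (5, 4): truth gives 0; bid 7 gives 13 > 0. Violating.
Others bid (4, 14): truth gives 0; no alternative beats it.
Others bid (4, 20): truth gives 0; no alternative beats it.
(Checking all 25 profiles: 9 have a profitable deviation, 16 do not.)

9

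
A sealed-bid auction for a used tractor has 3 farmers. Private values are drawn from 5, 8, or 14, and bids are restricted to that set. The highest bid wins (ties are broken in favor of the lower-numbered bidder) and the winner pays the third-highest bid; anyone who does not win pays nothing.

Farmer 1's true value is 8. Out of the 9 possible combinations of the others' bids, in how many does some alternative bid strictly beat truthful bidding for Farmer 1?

Others bid (5, 14): truth gives 0; bid 14 gives 3 > 0. Violating.
Others bid (14, 5): truth gives 0; bid 14 gives 3 > 0. Violating.
Others bid (5, 5): truth gives 3; no alternative beats it.
Others bid (5, 8): truth gives 3; no alternative beats it.
(Checking all 9 profiles: 2 have a profitable deviation, 7 do not.)

2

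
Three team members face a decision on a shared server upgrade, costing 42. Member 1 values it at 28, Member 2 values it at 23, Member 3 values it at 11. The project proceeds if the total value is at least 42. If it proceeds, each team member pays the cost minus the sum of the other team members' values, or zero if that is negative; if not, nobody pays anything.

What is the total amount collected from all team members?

Total value 62 ≥ cost 42, so it is built.
Member 1: others sum to 34; max(0, 42 - 34) = 8.
Member 2: others sum to 39; max(0, 42 - 39) = 3.
Member 3: others sum to 51; max(0, 42 - 51) = 0.
Total collected = 8 + 3 + 0 = 11.

11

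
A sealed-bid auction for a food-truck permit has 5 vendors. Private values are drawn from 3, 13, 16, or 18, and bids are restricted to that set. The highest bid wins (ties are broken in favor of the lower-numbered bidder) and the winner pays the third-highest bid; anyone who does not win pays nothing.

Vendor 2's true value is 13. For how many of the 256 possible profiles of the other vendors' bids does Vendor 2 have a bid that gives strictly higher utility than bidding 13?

Others bid (3, 3, 3, 16): truth gives 0; bid 16 gives 10 > 0. Violating.
Others bid (3, 3, 3, 18): truth gives 0; bid 18 gives 10 > 0. Violating.
Others bid (3, 3, 16, 3): truth gives 0; bid 16 gives 10 > 0. Violating.
Others bid (3, 3, 18, 3): truth gives 0; bid 18 gives 10 > 0. Violating.
Others bid (3, 3, 3, 3): truth gives 10; no alternative beats it.
Others bid (3, 3, 3, 13): truth gives 10; no alternative beats it.
(Checking all 256 profiles: 8 have a profitable deviation, 248 do not.)

8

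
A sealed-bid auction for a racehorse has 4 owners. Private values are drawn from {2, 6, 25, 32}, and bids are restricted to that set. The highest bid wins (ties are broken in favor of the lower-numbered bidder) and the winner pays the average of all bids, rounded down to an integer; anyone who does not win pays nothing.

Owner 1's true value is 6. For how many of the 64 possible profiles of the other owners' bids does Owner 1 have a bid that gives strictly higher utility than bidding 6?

Others bid (2, 2, 2): truth gives 3; bid 2 gives 4 > 3. Violating.
Others bid (2, 2, 6): truth gives 2; no alternative beats it.
Others bid (2, 2, 25): truth gives 0; no alternative beats it.
(Checking all 64 profiles: 1 has a profitable deviation, 63 do not.)

1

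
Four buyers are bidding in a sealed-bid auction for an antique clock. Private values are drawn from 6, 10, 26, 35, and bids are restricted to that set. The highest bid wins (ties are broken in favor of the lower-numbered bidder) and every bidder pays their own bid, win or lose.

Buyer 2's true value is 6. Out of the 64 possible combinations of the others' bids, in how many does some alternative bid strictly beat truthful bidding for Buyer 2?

Others bid (6, 6, 6): truth gives -6; bid 10 gives -4 > -6. Violating.
Others bid (6, 6, 10): truth gives -6; bid 10 gives -4 > -6. Violating.
Others bid (6, 10, 6): truth gives -6; bid 10 gives -4 > -6. Violating.
Others bid (6, 10, 10): truth gives -6; bid 10 gives -4 > -6. Violating.
Others bid (6, 6, 26): truth gives -6; no alternative beats it.
Others bid (6, 6, 35): truth gives -6; no alternative beats it.
(Checking all 64 profiles: 4 have a profitable deviation, 60 do not.)

4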